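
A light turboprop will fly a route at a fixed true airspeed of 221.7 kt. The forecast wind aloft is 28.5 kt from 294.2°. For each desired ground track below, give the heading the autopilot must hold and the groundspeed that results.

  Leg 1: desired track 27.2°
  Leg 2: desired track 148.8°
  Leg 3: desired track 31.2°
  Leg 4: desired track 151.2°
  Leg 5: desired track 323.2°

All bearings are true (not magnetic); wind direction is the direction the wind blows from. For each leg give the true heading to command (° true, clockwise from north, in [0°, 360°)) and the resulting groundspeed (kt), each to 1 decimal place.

Leg 1: desired track 27.2°; wind correction -7.4° → command heading 19.8°, groundspeed 221.4 kt
Leg 2: desired track 148.8°; wind correction +4.2° → command heading 153.0°, groundspeed 244.6 kt
Leg 3: desired track 31.2°; wind correction -7.3° → command heading 23.9°, groundspeed 223.4 kt
Leg 4: desired track 151.2°; wind correction +4.4° → command heading 155.6°, groundspeed 243.8 kt
Leg 5: desired track 323.2°; wind correction -3.6° → command heading 319.6°, groundspeed 196.3 kt

Leg 1: heading=19.8°, groundspeed=221.4 kt
Leg 2: heading=153.0°, groundspeed=244.6 kt
Leg 3: heading=23.9°, groundspeed=223.4 kt
Leg 4: heading=155.6°, groundspeed=243.8 kt
Leg 5: heading=319.6°, groundspeed=196.3 kt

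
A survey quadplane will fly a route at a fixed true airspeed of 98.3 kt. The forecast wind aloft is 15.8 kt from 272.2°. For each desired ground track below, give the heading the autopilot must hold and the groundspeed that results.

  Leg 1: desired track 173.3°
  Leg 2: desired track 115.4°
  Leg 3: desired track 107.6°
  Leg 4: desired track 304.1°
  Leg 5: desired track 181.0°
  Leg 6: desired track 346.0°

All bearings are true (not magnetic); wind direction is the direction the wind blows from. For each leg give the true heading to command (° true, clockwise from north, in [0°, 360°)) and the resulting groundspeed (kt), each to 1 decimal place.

Leg 1: desired track 173.3°; wind correction +9.1° → command heading 182.4°, groundspeed 99.5 kt
Leg 2: desired track 115.4°; wind correction +3.6° → command heading 119.0°, groundspeed 112.6 kt
Leg 3: desired track 107.6°; wind correction +2.4° → command heading 110.0°, groundspeed 113.4 kt
Leg 4: desired track 304.1°; wind correction -4.9° → command heading 299.2°, groundspeed 84.5 kt
Leg 5: desired track 181.0°; wind correction +9.2° → command heading 190.2°, groundspeed 97.4 kt
Leg 6: desired track 346.0°; wind correction -8.9° → command heading 337.1°, groundspeed 92.7 kt

Leg 1: heading=182.4°, groundspeed=99.5 kt
Leg 2: heading=119.0°, groundspeed=112.6 kt
Leg 3: heading=110.0°, groundspeed=113.4 kt
Leg 4: heading=299.2°, groundspeed=84.5 kt
Leg 5: heading=190.2°, groundspeed=97.4 kt
Leg 6: heading=337.1°, groundspeed=92.7 kt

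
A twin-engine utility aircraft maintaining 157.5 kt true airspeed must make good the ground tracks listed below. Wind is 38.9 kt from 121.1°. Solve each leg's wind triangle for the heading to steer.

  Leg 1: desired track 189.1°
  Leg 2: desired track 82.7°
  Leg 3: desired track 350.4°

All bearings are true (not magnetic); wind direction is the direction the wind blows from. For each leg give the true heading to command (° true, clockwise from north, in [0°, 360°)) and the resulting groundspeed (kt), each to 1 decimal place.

Leg 1: heading=175.9°, groundspeed=138.7 kt
Leg 2: heading=91.5°, groundspeed=125.1 kt
Leg 3: heading=1.2°, groundspeed=180.1 kt

Leg 1: desired track 189.1°; wind correction -13.2° → command heading 175.9°, groundspeed 138.7 kt
Leg 2: desired track 82.7°; wind correction +8.8° → command heading 91.5°, groundspeed 125.1 kt
Leg 3: desired track 350.4°; wind correction +10.8° → command heading 1.2°, groundspeed 180.1 kt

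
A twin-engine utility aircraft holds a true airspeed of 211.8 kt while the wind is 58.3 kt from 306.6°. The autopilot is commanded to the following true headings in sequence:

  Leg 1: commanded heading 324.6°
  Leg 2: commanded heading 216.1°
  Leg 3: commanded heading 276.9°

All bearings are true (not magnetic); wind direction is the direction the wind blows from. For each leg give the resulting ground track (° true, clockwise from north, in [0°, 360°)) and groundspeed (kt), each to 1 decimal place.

Leg 1: track=331.2°, groundspeed=157.4 kt
Leg 2: track=200.7°, groundspeed=220.2 kt
Leg 3: track=266.7°, groundspeed=163.7 kt

Leg 1: heading 324.6°; drift +6.6° → track 331.2°, groundspeed 157.4 kt
Leg 2: heading 216.1°; drift -15.4° → track 200.7°, groundspeed 220.2 kt
Leg 3: heading 276.9°; drift -10.2° → track 266.7°, groundspeed 163.7 kt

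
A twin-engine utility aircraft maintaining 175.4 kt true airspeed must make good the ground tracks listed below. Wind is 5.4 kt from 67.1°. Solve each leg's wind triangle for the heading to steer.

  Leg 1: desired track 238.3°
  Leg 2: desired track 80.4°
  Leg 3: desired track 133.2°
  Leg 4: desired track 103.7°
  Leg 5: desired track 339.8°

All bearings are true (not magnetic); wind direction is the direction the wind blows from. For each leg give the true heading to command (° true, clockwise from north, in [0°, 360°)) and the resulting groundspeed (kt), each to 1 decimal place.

Leg 1: desired track 238.3°; wind correction -0.3° → command heading 238.0°, groundspeed 180.7 kt
Leg 2: desired track 80.4°; wind correction -0.4° → command heading 80.0°, groundspeed 170.1 kt
Leg 3: desired track 133.2°; wind correction -1.6° → command heading 131.6°, groundspeed 173.1 kt
Leg 4: desired track 103.7°; wind correction -1.1° → command heading 102.6°, groundspeed 171.0 kt
Leg 5: desired track 339.8°; wind correction +1.8° → command heading 341.6°, groundspeed 175.1 kt

Leg 1: heading=238.0°, groundspeed=180.7 kt
Leg 2: heading=80.0°, groundspeed=170.1 kt
Leg 3: heading=131.6°, groundspeed=173.1 kt
Leg 4: heading=102.6°, groundspeed=171.0 kt
Leg 5: heading=341.6°, groundspeed=175.1 kt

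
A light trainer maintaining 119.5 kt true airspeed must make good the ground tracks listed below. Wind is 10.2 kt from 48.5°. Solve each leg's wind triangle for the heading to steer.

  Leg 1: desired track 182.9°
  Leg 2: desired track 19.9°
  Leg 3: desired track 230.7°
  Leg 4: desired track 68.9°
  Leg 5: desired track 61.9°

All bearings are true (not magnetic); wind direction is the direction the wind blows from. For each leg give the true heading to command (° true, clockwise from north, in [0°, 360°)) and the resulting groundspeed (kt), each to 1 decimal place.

Leg 1: heading=179.4°, groundspeed=126.4 kt
Leg 2: heading=22.2°, groundspeed=110.4 kt
Leg 3: heading=230.9°, groundspeed=129.7 kt
Leg 4: heading=67.2°, groundspeed=109.9 kt
Leg 5: heading=60.8°, groundspeed=109.6 kt

Leg 1: desired track 182.9°; wind correction -3.5° → command heading 179.4°, groundspeed 126.4 kt
Leg 2: desired track 19.9°; wind correction +2.3° → command heading 22.2°, groundspeed 110.4 kt
Leg 3: desired track 230.7°; wind correction +0.2° → command heading 230.9°, groundspeed 129.7 kt
Leg 4: desired track 68.9°; wind correction -1.7° → command heading 67.2°, groundspeed 109.9 kt
Leg 5: desired track 61.9°; wind correction -1.1° → command heading 60.8°, groundspeed 109.6 kt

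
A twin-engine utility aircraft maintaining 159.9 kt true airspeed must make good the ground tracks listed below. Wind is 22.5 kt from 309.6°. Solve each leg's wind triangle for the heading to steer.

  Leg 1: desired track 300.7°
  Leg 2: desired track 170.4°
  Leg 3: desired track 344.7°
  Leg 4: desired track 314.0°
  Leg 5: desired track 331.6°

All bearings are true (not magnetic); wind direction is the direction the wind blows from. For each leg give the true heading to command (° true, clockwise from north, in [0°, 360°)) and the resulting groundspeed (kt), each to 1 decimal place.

Leg 1: desired track 300.7°; wind correction +1.2° → command heading 301.9°, groundspeed 137.6 kt
Leg 2: desired track 170.4°; wind correction +5.3° → command heading 175.7°, groundspeed 176.3 kt
Leg 3: desired track 344.7°; wind correction -4.6° → command heading 340.1°, groundspeed 141.0 kt
Leg 4: desired track 314.0°; wind correction -0.6° → command heading 313.4°, groundspeed 137.5 kt
Leg 5: desired track 331.6°; wind correction -3.0° → command heading 328.6°, groundspeed 138.8 kt

Leg 1: heading=301.9°, groundspeed=137.6 kt
Leg 2: heading=175.7°, groundspeed=176.3 kt
Leg 3: heading=340.1°, groundspeed=141.0 kt
Leg 4: heading=313.4°, groundspeed=137.5 kt
Leg 5: heading=328.6°, groundspeed=138.8 kt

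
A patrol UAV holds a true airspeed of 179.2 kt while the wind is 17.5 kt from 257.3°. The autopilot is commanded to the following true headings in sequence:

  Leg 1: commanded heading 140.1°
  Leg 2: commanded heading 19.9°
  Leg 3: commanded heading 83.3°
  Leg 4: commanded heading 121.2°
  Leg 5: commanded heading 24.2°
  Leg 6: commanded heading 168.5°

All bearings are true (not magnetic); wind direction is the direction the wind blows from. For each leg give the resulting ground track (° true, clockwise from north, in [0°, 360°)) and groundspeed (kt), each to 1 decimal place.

Leg 1: track=135.3°, groundspeed=187.8 kt
Leg 2: track=24.4°, groundspeed=189.2 kt
Leg 3: track=82.8°, groundspeed=196.6 kt
Leg 4: track=117.6°, groundspeed=192.2 kt
Leg 5: track=28.4°, groundspeed=190.2 kt
Leg 6: track=162.9°, groundspeed=179.7 kt

Leg 1: heading 140.1°; drift -4.8° → track 135.3°, groundspeed 187.8 kt
Leg 2: heading 19.9°; drift +4.5° → track 24.4°, groundspeed 189.2 kt
Leg 3: heading 83.3°; drift -0.5° → track 82.8°, groundspeed 196.6 kt
Leg 4: heading 121.2°; drift -3.6° → track 117.6°, groundspeed 192.2 kt
Leg 5: heading 24.2°; drift +4.2° → track 28.4°, groundspeed 190.2 kt
Leg 6: heading 168.5°; drift -5.6° → track 162.9°, groundspeed 179.7 kt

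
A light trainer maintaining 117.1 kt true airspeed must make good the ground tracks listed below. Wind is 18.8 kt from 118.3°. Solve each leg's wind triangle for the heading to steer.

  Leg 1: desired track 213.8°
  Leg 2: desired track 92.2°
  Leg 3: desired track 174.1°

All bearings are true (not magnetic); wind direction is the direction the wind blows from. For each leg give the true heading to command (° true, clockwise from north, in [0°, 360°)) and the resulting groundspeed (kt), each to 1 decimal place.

Leg 1: desired track 213.8°; wind correction -9.2° → command heading 204.6°, groundspeed 117.4 kt
Leg 2: desired track 92.2°; wind correction +4.1° → command heading 96.3°, groundspeed 99.9 kt
Leg 3: desired track 174.1°; wind correction -7.6° → command heading 166.5°, groundspeed 105.5 kt

Leg 1: heading=204.6°, groundspeed=117.4 kt
Leg 2: heading=96.3°, groundspeed=99.9 kt
Leg 3: heading=166.5°, groundspeed=105.5 kt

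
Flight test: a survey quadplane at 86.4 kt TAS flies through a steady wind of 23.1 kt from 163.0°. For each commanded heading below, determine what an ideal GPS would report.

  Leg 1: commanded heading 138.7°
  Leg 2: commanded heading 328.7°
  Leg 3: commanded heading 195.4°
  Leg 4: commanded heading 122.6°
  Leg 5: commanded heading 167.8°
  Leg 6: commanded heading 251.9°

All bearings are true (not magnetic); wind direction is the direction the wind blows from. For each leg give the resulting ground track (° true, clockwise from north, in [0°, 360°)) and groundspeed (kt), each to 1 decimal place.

Leg 1: track=130.4°, groundspeed=66.0 kt
Leg 2: track=331.7°, groundspeed=108.9 kt
Leg 3: track=205.9°, groundspeed=68.0 kt
Leg 4: track=110.3°, groundspeed=70.4 kt
Leg 5: track=169.5°, groundspeed=63.4 kt
Leg 6: track=266.9°, groundspeed=89.0 kt

Leg 1: heading 138.7°; drift -8.3° → track 130.4°, groundspeed 66.0 kt
Leg 2: heading 328.7°; drift +3.0° → track 331.7°, groundspeed 108.9 kt
Leg 3: heading 195.4°; drift +10.5° → track 205.9°, groundspeed 68.0 kt
Leg 4: heading 122.6°; drift -12.3° → track 110.3°, groundspeed 70.4 kt
Leg 5: heading 167.8°; drift +1.7° → track 169.5°, groundspeed 63.4 kt
Leg 6: heading 251.9°; drift +15.0° → track 266.9°, groundspeed 89.0 kt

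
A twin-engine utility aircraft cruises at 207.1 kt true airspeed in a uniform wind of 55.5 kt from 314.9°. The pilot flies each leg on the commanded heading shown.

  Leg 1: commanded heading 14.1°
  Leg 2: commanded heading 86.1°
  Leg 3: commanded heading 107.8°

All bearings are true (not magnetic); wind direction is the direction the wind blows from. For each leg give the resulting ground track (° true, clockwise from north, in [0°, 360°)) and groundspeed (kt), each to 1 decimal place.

Leg 1: track=29.0°, groundspeed=184.9 kt
Leg 2: track=95.8°, groundspeed=247.2 kt
Leg 3: track=113.4°, groundspeed=257.7 kt

Leg 1: heading 14.1°; drift +14.9° → track 29.0°, groundspeed 184.9 kt
Leg 2: heading 86.1°; drift +9.7° → track 95.8°, groundspeed 247.2 kt
Leg 3: heading 107.8°; drift +5.6° → track 113.4°, groundspeed 257.7 kt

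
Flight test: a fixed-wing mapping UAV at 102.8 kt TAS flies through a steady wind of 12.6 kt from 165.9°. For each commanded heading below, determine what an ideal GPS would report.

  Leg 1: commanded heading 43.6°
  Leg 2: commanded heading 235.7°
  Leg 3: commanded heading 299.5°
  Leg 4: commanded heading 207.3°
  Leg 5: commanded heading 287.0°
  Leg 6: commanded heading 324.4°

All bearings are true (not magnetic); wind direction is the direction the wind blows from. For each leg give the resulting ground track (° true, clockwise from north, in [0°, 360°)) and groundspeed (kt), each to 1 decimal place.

Leg 1: heading 43.6°; drift -5.6° → track 38.0°, groundspeed 110.0 kt
Leg 2: heading 235.7°; drift +6.8° → track 242.5°, groundspeed 99.2 kt
Leg 3: heading 299.5°; drift +4.7° → track 304.2°, groundspeed 111.9 kt
Leg 4: heading 207.3°; drift +5.1° → track 212.4°, groundspeed 93.7 kt
Leg 5: heading 287.0°; drift +5.6° → track 292.6°, groundspeed 109.8 kt
Leg 6: heading 324.4°; drift +2.3° → track 326.7°, groundspeed 114.6 kt

Leg 1: track=38.0°, groundspeed=110.0 kt
Leg 2: track=242.5°, groundspeed=99.2 kt
Leg 3: track=304.2°, groundspeed=111.9 kt
Leg 4: track=212.4°, groundspeed=93.7 kt
Leg 5: track=292.6°, groundspeed=109.8 kt
Leg 6: track=326.7°, groundspeed=114.6 kt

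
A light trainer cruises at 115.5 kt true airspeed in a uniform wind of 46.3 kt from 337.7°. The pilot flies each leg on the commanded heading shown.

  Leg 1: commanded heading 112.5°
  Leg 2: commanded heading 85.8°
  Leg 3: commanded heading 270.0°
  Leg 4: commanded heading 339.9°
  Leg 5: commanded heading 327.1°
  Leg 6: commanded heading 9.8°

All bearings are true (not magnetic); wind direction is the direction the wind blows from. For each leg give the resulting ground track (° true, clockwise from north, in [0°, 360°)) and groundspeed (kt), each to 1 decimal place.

Leg 1: heading 112.5°; drift +12.5° → track 125.0°, groundspeed 151.7 kt
Leg 2: heading 85.8°; drift +18.7° → track 104.5°, groundspeed 137.1 kt
Leg 3: heading 270.0°; drift -23.6° → track 246.4°, groundspeed 106.9 kt
Leg 4: heading 339.9°; drift +1.5° → track 341.4°, groundspeed 69.3 kt
Leg 5: heading 327.1°; drift -6.9° → track 320.2°, groundspeed 70.5 kt
Leg 6: heading 9.8°; drift +17.9° → track 27.7°, groundspeed 80.1 kt

Leg 1: track=125.0°, groundspeed=151.7 kt
Leg 2: track=104.5°, groundspeed=137.1 kt
Leg 3: track=246.4°, groundspeed=106.9 kt
Leg 4: track=341.4°, groundspeed=69.3 kt
Leg 5: track=320.2°, groundspeed=70.5 kt
Leg 6: track=27.7°, groundspeed=80.1 kt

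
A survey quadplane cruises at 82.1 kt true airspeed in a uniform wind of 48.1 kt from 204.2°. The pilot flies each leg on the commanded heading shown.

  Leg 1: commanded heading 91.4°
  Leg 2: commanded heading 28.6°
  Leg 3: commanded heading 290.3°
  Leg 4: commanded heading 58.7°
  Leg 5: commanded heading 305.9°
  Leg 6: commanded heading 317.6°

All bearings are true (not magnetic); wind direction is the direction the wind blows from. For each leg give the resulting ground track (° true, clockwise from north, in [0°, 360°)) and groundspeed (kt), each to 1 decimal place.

Leg 1: track=67.6°, groundspeed=110.1 kt
Leg 2: track=27.0°, groundspeed=130.1 kt
Leg 3: track=321.6°, groundspeed=92.3 kt
Leg 4: track=46.1°, groundspeed=124.8 kt
Leg 5: track=333.0°, groundspeed=103.2 kt
Leg 6: track=341.2°, groundspeed=110.4 kt

Leg 1: heading 91.4°; drift -23.8° → track 67.6°, groundspeed 110.1 kt
Leg 2: heading 28.6°; drift -1.6° → track 27.0°, groundspeed 130.1 kt
Leg 3: heading 290.3°; drift +31.3° → track 321.6°, groundspeed 92.3 kt
Leg 4: heading 58.7°; drift -12.6° → track 46.1°, groundspeed 124.8 kt
Leg 5: heading 305.9°; drift +27.1° → track 333.0°, groundspeed 103.2 kt
Leg 6: heading 317.6°; drift +23.6° → track 341.2°, groundspeed 110.4 kt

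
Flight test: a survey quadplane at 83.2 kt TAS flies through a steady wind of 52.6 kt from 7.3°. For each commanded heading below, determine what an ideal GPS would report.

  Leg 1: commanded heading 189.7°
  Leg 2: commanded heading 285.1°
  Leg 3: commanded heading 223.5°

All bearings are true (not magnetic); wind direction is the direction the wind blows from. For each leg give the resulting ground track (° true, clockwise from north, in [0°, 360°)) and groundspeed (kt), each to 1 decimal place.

Leg 1: track=188.8°, groundspeed=135.8 kt
Leg 2: track=250.7°, groundspeed=92.2 kt
Leg 3: track=209.6°, groundspeed=129.4 kt

Leg 1: heading 189.7°; drift -0.9° → track 188.8°, groundspeed 135.8 kt
Leg 2: heading 285.1°; drift -34.4° → track 250.7°, groundspeed 92.2 kt
Leg 3: heading 223.5°; drift -13.9° → track 209.6°, groundspeed 129.4 kt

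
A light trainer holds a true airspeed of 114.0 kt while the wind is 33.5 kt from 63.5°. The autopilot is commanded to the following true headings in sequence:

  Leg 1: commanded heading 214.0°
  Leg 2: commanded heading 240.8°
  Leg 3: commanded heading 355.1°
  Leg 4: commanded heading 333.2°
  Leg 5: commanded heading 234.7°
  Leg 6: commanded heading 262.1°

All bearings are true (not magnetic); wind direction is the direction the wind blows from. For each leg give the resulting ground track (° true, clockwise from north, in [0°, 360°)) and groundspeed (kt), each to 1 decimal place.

Leg 1: track=220.6°, groundspeed=144.1 kt
Leg 2: track=241.4°, groundspeed=147.5 kt
Leg 3: track=338.1°, groundspeed=106.3 kt
Leg 4: track=316.8°, groundspeed=119.0 kt
Leg 5: track=236.7°, groundspeed=147.2 kt
Leg 6: track=257.9°, groundspeed=146.1 kt

Leg 1: heading 214.0°; drift +6.6° → track 220.6°, groundspeed 144.1 kt
Leg 2: heading 240.8°; drift +0.6° → track 241.4°, groundspeed 147.5 kt
Leg 3: heading 355.1°; drift -17.0° → track 338.1°, groundspeed 106.3 kt
Leg 4: heading 333.2°; drift -16.4° → track 316.8°, groundspeed 119.0 kt
Leg 5: heading 234.7°; drift +2.0° → track 236.7°, groundspeed 147.2 kt
Leg 6: heading 262.1°; drift -4.2° → track 257.9°, groundspeed 146.1 kt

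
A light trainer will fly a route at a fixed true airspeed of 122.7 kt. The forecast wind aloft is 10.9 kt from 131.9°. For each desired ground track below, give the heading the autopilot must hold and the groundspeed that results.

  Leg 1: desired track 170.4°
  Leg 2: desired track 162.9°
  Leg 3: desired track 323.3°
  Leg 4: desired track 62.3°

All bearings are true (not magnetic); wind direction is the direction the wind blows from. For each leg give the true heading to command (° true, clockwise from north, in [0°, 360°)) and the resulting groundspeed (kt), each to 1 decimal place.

Leg 1: desired track 170.4°; wind correction -3.2° → command heading 167.2°, groundspeed 114.0 kt
Leg 2: desired track 162.9°; wind correction -2.6° → command heading 160.3°, groundspeed 113.2 kt
Leg 3: desired track 323.3°; wind correction +1.0° → command heading 324.3°, groundspeed 133.4 kt
Leg 4: desired track 62.3°; wind correction +4.8° → command heading 67.1°, groundspeed 118.5 kt

Leg 1: heading=167.2°, groundspeed=114.0 kt
Leg 2: heading=160.3°, groundspeed=113.2 kt
Leg 3: heading=324.3°, groundspeed=133.4 kt
Leg 4: heading=67.1°, groundspeed=118.5 kt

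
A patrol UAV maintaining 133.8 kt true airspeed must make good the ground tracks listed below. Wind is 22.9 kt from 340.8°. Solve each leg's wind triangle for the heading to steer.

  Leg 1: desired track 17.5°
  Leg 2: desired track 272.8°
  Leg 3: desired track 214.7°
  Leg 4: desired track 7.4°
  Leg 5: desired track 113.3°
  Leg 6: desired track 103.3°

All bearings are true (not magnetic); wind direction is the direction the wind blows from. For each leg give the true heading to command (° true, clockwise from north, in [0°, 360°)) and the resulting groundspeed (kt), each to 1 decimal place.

Leg 1: heading=11.6°, groundspeed=114.7 kt
Leg 2: heading=281.9°, groundspeed=123.5 kt
Leg 3: heading=222.6°, groundspeed=146.0 kt
Leg 4: heading=3.0°, groundspeed=112.9 kt
Leg 5: heading=106.1°, groundspeed=148.2 kt
Leg 6: heading=95.0°, groundspeed=144.7 kt

Leg 1: desired track 17.5°; wind correction -5.9° → command heading 11.6°, groundspeed 114.7 kt
Leg 2: desired track 272.8°; wind correction +9.1° → command heading 281.9°, groundspeed 123.5 kt
Leg 3: desired track 214.7°; wind correction +7.9° → command heading 222.6°, groundspeed 146.0 kt
Leg 4: desired track 7.4°; wind correction -4.4° → command heading 3.0°, groundspeed 112.9 kt
Leg 5: desired track 113.3°; wind correction -7.2° → command heading 106.1°, groundspeed 148.2 kt
Leg 6: desired track 103.3°; wind correction -8.3° → command heading 95.0°, groundspeed 144.7 kt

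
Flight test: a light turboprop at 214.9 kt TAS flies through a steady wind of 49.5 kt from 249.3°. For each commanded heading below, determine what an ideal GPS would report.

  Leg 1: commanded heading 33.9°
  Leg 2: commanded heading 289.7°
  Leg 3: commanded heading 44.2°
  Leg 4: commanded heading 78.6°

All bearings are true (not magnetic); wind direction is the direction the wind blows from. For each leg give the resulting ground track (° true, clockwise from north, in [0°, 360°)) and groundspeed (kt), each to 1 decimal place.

Leg 1: heading 33.9°; drift +6.4° → track 40.3°, groundspeed 256.9 kt
Leg 2: heading 289.7°; drift +10.3° → track 300.0°, groundspeed 180.1 kt
Leg 3: heading 44.2°; drift +4.6° → track 48.8°, groundspeed 260.6 kt
Leg 4: heading 78.6°; drift -1.7° → track 76.9°, groundspeed 263.9 kt

Leg 1: track=40.3°, groundspeed=256.9 kt
Leg 2: track=300.0°, groundspeed=180.1 kt
Leg 3: track=48.8°, groundspeed=260.6 kt
Leg 4: track=76.9°, groundspeed=263.9 kt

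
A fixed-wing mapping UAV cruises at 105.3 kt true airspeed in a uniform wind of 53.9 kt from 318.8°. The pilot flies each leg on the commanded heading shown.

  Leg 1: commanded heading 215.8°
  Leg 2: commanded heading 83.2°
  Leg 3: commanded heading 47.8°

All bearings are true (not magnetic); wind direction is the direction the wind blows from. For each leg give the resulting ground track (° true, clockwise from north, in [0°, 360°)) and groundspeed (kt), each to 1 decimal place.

Leg 1: track=191.7°, groundspeed=128.6 kt
Leg 2: track=101.3°, groundspeed=142.9 kt
Leg 3: track=75.1°, groundspeed=117.5 kt

Leg 1: heading 215.8°; drift -24.1° → track 191.7°, groundspeed 128.6 kt
Leg 2: heading 83.2°; drift +18.1° → track 101.3°, groundspeed 142.9 kt
Leg 3: heading 47.8°; drift +27.3° → track 75.1°, groundspeed 117.5 kt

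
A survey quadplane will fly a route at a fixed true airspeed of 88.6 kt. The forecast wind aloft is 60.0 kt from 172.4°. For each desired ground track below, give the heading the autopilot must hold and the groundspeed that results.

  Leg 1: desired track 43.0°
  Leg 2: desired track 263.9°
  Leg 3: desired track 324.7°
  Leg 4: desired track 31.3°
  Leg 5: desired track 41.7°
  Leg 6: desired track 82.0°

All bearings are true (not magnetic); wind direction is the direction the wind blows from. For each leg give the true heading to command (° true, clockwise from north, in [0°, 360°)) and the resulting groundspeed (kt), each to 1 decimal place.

Leg 1: desired track 43.0°; wind correction +31.6° → command heading 74.6°, groundspeed 113.6 kt
Leg 2: desired track 263.9°; wind correction -42.6° → command heading 221.3°, groundspeed 66.8 kt
Leg 3: desired track 324.7°; wind correction -18.3° → command heading 306.4°, groundspeed 137.2 kt
Leg 4: desired track 31.3°; wind correction +25.2° → command heading 56.5°, groundspeed 126.9 kt
Leg 5: desired track 41.7°; wind correction +30.9° → command heading 72.6°, groundspeed 115.2 kt
Leg 6: desired track 82.0°; wind correction +42.6° → command heading 124.6°, groundspeed 65.6 kt

Leg 1: heading=74.6°, groundspeed=113.6 kt
Leg 2: heading=221.3°, groundspeed=66.8 kt
Leg 3: heading=306.4°, groundspeed=137.2 kt
Leg 4: heading=56.5°, groundspeed=126.9 kt
Leg 5: heading=72.6°, groundspeed=115.2 kt
Leg 6: heading=124.6°, groundspeed=65.6 kt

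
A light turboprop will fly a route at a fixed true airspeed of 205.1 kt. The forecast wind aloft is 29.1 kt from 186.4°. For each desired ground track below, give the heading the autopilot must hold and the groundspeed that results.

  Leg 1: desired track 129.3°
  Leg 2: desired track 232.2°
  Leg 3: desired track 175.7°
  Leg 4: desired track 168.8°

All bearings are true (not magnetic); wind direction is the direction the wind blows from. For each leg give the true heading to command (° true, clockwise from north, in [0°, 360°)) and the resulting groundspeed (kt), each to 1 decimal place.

Leg 1: heading=136.1°, groundspeed=187.8 kt
Leg 2: heading=226.4°, groundspeed=183.7 kt
Leg 3: heading=177.2°, groundspeed=176.4 kt
Leg 4: heading=171.3°, groundspeed=177.2 kt

Leg 1: desired track 129.3°; wind correction +6.8° → command heading 136.1°, groundspeed 187.8 kt
Leg 2: desired track 232.2°; wind correction -5.8° → command heading 226.4°, groundspeed 183.7 kt
Leg 3: desired track 175.7°; wind correction +1.5° → command heading 177.2°, groundspeed 176.4 kt
Leg 4: desired track 168.8°; wind correction +2.5° → command heading 171.3°, groundspeed 177.2 kt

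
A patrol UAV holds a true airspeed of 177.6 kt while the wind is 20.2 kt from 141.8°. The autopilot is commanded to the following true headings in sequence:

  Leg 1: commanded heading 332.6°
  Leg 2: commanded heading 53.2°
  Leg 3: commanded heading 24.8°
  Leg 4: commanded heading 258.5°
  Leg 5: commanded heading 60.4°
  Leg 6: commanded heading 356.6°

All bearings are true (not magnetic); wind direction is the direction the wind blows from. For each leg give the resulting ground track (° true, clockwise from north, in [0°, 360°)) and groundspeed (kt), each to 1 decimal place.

Leg 1: track=331.5°, groundspeed=197.5 kt
Leg 2: track=46.7°, groundspeed=178.3 kt
Leg 3: track=19.3°, groundspeed=187.6 kt
Leg 4: track=264.0°, groundspeed=187.5 kt
Leg 5: track=53.9°, groundspeed=175.7 kt
Leg 6: track=353.2°, groundspeed=194.5 kt

Leg 1: heading 332.6°; drift -1.1° → track 331.5°, groundspeed 197.5 kt
Leg 2: heading 53.2°; drift -6.5° → track 46.7°, groundspeed 178.3 kt
Leg 3: heading 24.8°; drift -5.5° → track 19.3°, groundspeed 187.6 kt
Leg 4: heading 258.5°; drift +5.5° → track 264.0°, groundspeed 187.5 kt
Leg 5: heading 60.4°; drift -6.5° → track 53.9°, groundspeed 175.7 kt
Leg 6: heading 356.6°; drift -3.4° → track 353.2°, groundspeed 194.5 kt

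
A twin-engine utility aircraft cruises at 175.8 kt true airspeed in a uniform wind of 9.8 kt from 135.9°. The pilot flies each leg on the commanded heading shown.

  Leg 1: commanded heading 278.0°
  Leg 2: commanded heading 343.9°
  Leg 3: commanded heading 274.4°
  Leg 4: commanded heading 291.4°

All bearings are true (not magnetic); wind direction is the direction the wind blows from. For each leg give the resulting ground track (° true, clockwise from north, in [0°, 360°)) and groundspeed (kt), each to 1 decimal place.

Leg 1: heading 278.0°; drift +1.9° → track 279.9°, groundspeed 183.6 kt
Leg 2: heading 343.9°; drift -1.4° → track 342.5°, groundspeed 184.5 kt
Leg 3: heading 274.4°; drift +2.0° → track 276.4°, groundspeed 183.3 kt
Leg 4: heading 291.4°; drift +1.3° → track 292.7°, groundspeed 184.8 kt

Leg 1: track=279.9°, groundspeed=183.6 kt
Leg 2: track=342.5°, groundspeed=184.5 kt
Leg 3: track=276.4°, groundspeed=183.3 kt
Leg 4: track=292.7°, groundspeed=184.8 kt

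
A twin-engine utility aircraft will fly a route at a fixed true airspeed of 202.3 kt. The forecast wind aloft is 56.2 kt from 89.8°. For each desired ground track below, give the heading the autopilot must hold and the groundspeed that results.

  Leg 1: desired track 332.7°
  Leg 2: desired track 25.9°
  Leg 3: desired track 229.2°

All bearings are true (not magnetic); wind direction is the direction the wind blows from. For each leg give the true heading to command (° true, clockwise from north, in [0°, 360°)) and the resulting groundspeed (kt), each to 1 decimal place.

Leg 1: desired track 332.7°; wind correction +14.3° → command heading 347.0°, groundspeed 221.6 kt
Leg 2: desired track 25.9°; wind correction +14.4° → command heading 40.3°, groundspeed 171.2 kt
Leg 3: desired track 229.2°; wind correction -10.4° → command heading 218.8°, groundspeed 241.6 kt

Leg 1: heading=347.0°, groundspeed=221.6 kt
Leg 2: heading=40.3°, groundspeed=171.2 kt
Leg 3: heading=218.8°, groundspeed=241.6 kt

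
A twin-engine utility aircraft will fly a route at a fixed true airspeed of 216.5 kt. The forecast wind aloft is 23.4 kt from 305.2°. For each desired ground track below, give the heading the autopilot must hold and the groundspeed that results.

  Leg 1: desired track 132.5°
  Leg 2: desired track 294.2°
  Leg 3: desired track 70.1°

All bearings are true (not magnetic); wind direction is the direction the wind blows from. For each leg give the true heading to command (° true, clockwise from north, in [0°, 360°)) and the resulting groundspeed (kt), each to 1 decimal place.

Leg 1: heading=133.3°, groundspeed=239.7 kt
Leg 2: heading=295.4°, groundspeed=193.5 kt
Leg 3: heading=65.0°, groundspeed=229.0 kt

Leg 1: desired track 132.5°; wind correction +0.8° → command heading 133.3°, groundspeed 239.7 kt
Leg 2: desired track 294.2°; wind correction +1.2° → command heading 295.4°, groundspeed 193.5 kt
Leg 3: desired track 70.1°; wind correction -5.1° → command heading 65.0°, groundspeed 229.0 kt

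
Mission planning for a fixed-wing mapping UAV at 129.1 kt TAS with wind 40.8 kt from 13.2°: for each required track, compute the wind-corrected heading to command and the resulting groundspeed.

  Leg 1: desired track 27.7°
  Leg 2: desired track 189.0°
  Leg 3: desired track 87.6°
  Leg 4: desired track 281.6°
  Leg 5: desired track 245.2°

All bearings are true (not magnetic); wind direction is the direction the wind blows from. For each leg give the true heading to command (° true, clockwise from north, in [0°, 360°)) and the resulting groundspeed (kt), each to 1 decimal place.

Leg 1: heading=23.2°, groundspeed=89.2 kt
Leg 2: heading=187.7°, groundspeed=169.8 kt
Leg 3: heading=69.9°, groundspeed=112.0 kt
Leg 4: heading=300.0°, groundspeed=123.6 kt
Leg 5: heading=259.6°, groundspeed=150.2 kt

Leg 1: desired track 27.7°; wind correction -4.5° → command heading 23.2°, groundspeed 89.2 kt
Leg 2: desired track 189.0°; wind correction -1.3° → command heading 187.7°, groundspeed 169.8 kt
Leg 3: desired track 87.6°; wind correction -17.7° → command heading 69.9°, groundspeed 112.0 kt
Leg 4: desired track 281.6°; wind correction +18.4° → command heading 300.0°, groundspeed 123.6 kt
Leg 5: desired track 245.2°; wind correction +14.4° → command heading 259.6°, groundspeed 150.2 kt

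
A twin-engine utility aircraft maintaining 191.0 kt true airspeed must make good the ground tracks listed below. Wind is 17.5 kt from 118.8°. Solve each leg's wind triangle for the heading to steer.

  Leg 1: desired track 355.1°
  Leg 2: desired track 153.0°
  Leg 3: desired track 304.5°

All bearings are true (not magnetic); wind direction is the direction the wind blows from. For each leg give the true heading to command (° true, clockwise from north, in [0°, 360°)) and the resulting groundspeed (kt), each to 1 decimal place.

Leg 1: desired track 355.1°; wind correction +4.4° → command heading 359.5°, groundspeed 200.2 kt
Leg 2: desired track 153.0°; wind correction -3.0° → command heading 150.0°, groundspeed 176.3 kt
Leg 3: desired track 304.5°; wind correction +0.5° → command heading 305.0°, groundspeed 208.4 kt

Leg 1: heading=359.5°, groundspeed=200.2 kt
Leg 2: heading=150.0°, groundspeed=176.3 kt
Leg 3: heading=305.0°, groundspeed=208.4 kt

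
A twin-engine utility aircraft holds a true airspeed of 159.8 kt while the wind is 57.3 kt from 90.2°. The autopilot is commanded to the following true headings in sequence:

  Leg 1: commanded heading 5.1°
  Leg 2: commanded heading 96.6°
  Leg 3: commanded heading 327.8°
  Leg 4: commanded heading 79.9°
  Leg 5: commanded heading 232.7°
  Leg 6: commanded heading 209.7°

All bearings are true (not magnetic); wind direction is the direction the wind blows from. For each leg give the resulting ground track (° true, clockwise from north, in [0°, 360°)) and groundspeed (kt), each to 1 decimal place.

Leg 1: track=344.9°, groundspeed=165.1 kt
Leg 2: track=100.2°, groundspeed=103.1 kt
Leg 3: track=313.6°, groundspeed=196.6 kt
Leg 4: track=74.2°, groundspeed=103.9 kt
Leg 5: track=242.3°, groundspeed=208.2 kt
Leg 6: track=224.6°, groundspeed=194.5 kt

Leg 1: heading 5.1°; drift -20.2° → track 344.9°, groundspeed 165.1 kt
Leg 2: heading 96.6°; drift +3.6° → track 100.2°, groundspeed 103.1 kt
Leg 3: heading 327.8°; drift -14.2° → track 313.6°, groundspeed 196.6 kt
Leg 4: heading 79.9°; drift -5.7° → track 74.2°, groundspeed 103.9 kt
Leg 5: heading 232.7°; drift +9.6° → track 242.3°, groundspeed 208.2 kt
Leg 6: heading 209.7°; drift +14.9° → track 224.6°, groundspeed 194.5 kt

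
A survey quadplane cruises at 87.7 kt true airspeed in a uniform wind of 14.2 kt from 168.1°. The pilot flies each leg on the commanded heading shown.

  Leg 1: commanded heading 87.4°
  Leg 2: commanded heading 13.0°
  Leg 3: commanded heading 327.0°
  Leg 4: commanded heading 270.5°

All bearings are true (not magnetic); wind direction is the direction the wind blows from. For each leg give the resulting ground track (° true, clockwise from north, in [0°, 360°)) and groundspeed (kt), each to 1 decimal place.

Leg 1: heading 87.4°; drift -9.3° → track 78.1°, groundspeed 86.5 kt
Leg 2: heading 13.0°; drift -3.4° → track 9.6°, groundspeed 100.8 kt
Leg 3: heading 327.0°; drift +2.9° → track 329.9°, groundspeed 101.1 kt
Leg 4: heading 270.5°; drift +8.7° → track 279.2°, groundspeed 91.8 kt

Leg 1: track=78.1°, groundspeed=86.5 kt
Leg 2: track=9.6°, groundspeed=100.8 kt
Leg 3: track=329.9°, groundspeed=101.1 kt
Leg 4: track=279.2°, groundspeed=91.8 kt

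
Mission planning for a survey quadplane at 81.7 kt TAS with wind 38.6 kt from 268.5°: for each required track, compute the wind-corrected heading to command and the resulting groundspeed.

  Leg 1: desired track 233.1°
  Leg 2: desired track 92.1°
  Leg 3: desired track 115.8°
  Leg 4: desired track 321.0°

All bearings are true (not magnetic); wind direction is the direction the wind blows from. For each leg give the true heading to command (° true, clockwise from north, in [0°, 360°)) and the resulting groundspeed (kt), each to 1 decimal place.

Leg 1: desired track 233.1°; wind correction +15.9° → command heading 249.0°, groundspeed 47.1 kt
Leg 2: desired track 92.1°; wind correction +1.7° → command heading 93.8°, groundspeed 120.2 kt
Leg 3: desired track 115.8°; wind correction +12.5° → command heading 128.3°, groundspeed 114.1 kt
Leg 4: desired track 321.0°; wind correction -22.0° → command heading 299.0°, groundspeed 52.2 kt

Leg 1: heading=249.0°, groundspeed=47.1 kt
Leg 2: heading=93.8°, groundspeed=120.2 kt
Leg 3: heading=128.3°, groundspeed=114.1 kt
Leg 4: heading=299.0°, groundspeed=52.2 kt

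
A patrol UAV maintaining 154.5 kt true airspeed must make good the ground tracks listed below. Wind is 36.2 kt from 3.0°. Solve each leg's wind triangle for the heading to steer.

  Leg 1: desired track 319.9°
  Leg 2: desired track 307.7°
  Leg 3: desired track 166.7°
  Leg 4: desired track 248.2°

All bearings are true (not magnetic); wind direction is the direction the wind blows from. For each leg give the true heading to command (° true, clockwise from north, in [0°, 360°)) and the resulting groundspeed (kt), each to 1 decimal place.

Leg 1: heading=329.1°, groundspeed=126.1 kt
Leg 2: heading=318.8°, groundspeed=131.0 kt
Leg 3: heading=162.9°, groundspeed=188.9 kt
Leg 4: heading=260.5°, groundspeed=166.1 kt

Leg 1: desired track 319.9°; wind correction +9.2° → command heading 329.1°, groundspeed 126.1 kt
Leg 2: desired track 307.7°; wind correction +11.1° → command heading 318.8°, groundspeed 131.0 kt
Leg 3: desired track 166.7°; wind correction -3.8° → command heading 162.9°, groundspeed 188.9 kt
Leg 4: desired track 248.2°; wind correction +12.3° → command heading 260.5°, groundspeed 166.1 kt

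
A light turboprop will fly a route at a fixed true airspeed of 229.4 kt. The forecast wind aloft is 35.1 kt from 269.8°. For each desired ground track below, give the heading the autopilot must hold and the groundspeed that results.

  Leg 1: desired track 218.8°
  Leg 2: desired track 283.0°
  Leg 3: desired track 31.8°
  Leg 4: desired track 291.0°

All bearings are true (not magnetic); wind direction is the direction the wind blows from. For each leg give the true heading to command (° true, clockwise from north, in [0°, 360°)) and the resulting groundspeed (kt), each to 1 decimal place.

Leg 1: heading=225.6°, groundspeed=205.7 kt
Leg 2: heading=281.0°, groundspeed=195.1 kt
Leg 3: heading=24.3°, groundspeed=246.1 kt
Leg 4: heading=287.8°, groundspeed=196.3 kt

Leg 1: desired track 218.8°; wind correction +6.8° → command heading 225.6°, groundspeed 205.7 kt
Leg 2: desired track 283.0°; wind correction -2.0° → command heading 281.0°, groundspeed 195.1 kt
Leg 3: desired track 31.8°; wind correction -7.5° → command heading 24.3°, groundspeed 246.1 kt
Leg 4: desired track 291.0°; wind correction -3.2° → command heading 287.8°, groundspeed 196.3 kt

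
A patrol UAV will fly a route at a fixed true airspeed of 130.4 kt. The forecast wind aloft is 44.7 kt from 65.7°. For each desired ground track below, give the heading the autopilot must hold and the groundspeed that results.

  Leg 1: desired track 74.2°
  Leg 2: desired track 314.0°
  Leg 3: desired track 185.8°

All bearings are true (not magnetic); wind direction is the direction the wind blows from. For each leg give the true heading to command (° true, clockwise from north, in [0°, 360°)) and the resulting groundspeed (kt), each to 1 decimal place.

Leg 1: desired track 74.2°; wind correction -2.9° → command heading 71.3°, groundspeed 86.0 kt
Leg 2: desired track 314.0°; wind correction +18.6° → command heading 332.6°, groundspeed 140.1 kt
Leg 3: desired track 185.8°; wind correction -17.3° → command heading 168.5°, groundspeed 147.0 kt

Leg 1: heading=71.3°, groundspeed=86.0 kt
Leg 2: heading=332.6°, groundspeed=140.1 kt
Leg 3: heading=168.5°, groundspeed=147.0 kt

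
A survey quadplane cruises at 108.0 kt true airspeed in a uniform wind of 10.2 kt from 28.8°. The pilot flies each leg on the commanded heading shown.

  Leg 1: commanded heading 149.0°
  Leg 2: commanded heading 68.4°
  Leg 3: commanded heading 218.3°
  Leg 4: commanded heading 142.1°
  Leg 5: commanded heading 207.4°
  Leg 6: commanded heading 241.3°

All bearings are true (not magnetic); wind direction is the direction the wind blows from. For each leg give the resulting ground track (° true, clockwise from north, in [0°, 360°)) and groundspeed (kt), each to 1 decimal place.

Leg 1: heading 149.0°; drift +4.5° → track 153.5°, groundspeed 113.5 kt
Leg 2: heading 68.4°; drift +3.7° → track 72.1°, groundspeed 100.4 kt
Leg 3: heading 218.3°; drift -0.8° → track 217.5°, groundspeed 118.1 kt
Leg 4: heading 142.1°; drift +4.8° → track 146.9°, groundspeed 112.4 kt
Leg 5: heading 207.4°; drift +0.1° → track 207.5°, groundspeed 118.2 kt
Leg 6: heading 241.3°; drift -2.7° → track 238.6°, groundspeed 116.7 kt

Leg 1: track=153.5°, groundspeed=113.5 kt
Leg 2: track=72.1°, groundspeed=100.4 kt
Leg 3: track=217.5°, groundspeed=118.1 kt
Leg 4: track=146.9°, groundspeed=112.4 kt
Leg 5: track=207.5°, groundspeed=118.2 kt
Leg 6: track=238.6°, groundspeed=116.7 kt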